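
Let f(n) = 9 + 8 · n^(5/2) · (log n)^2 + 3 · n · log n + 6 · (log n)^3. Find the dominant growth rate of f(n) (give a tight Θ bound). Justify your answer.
f(n) ∈ Θ(n^(5/2) · (log n)^2)

Compare the terms by growth order. For large n, n^a · (log n)^b dominates n^a' · (log n)^b' iff a > a', or (a = a' and b > b'). Ranking the 4 terms shows the dominant one is 8 · n^(5/2) · (log n)^2. Hence f(n) ∈ Θ(n^(5/2) · (log n)^2).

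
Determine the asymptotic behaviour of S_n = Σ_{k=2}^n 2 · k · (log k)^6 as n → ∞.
S_n ~ n^2 · (log n)^6

By integral comparison, S_n = ∫_1^n 2 · x · (log x)^6 dx + O(n · (log n)^6). For the integral, the leading term of ∫_1^n x^1 (log x)^6 dx is n^2/2 · (log n)^6 (by repeated integration by parts; each step lowers the log-exponent and produces a relatively O(1/log n) correction). Hence S_n ~ n^2 · (log n)^6.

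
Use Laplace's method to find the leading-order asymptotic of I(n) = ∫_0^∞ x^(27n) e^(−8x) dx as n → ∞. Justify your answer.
I(n) ~ (sqrt(2π·27n) / 8) · (27n/(8e))^(27n)

Write the integrand as exp(27n ln x − 8x) and set f(x) = 27n ln x − 8x. Then f'(x) = 27n/x − 8 = 0 at x* = 27n/8, and f''(x*) = −27n/x*^2 = −8^2/(27n). Laplace's method (interior maximum) gives
  I(n) ~ e^(f(x*)) · sqrt(2π / |f''(x*)|)
        = exp(27n ln(27n/8) − 27n) · sqrt(2π · 27n / 8^2)
        = (27n/8)^(27n) e^(−27n) · sqrt(2π·27n) / 8
        = (sqrt(2π·27n) / 8) · (27n/(8e))^(27n).
This matches Γ(27n+1)/8^(27n+1) with Stirling applied to Γ.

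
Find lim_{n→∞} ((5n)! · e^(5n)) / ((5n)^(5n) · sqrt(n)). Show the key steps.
lim = sqrt(2π·5)

Stirling: (5n)! ~ sqrt(2π·5n) · (5n/e)^(5n). Hence
  (5n)! · e^(5n) / (5n)^(5n) ~ sqrt(2π·5n).
Dividing by sqrt(n): sqrt(2π·5n) / sqrt(n) = sqrt(2π·5) · n^((1−1)/2), so the limit is sqrt(2π·5).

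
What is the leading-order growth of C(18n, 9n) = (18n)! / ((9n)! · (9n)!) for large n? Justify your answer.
C(18n, 9n) ~ (4)^(9n) · sqrt(1/(π·9n))

Write N = 9n. Apply Stirling to each factorial:
  (2N)! ~ sqrt(2π·2N) · (2N/e)^(2N),
  N! ~ sqrt(2π N) · (N/e)^N,
  (1N)! ~ sqrt(2π·1N) · (1N/e)^(1N).
The exponential factors combine to (2N)^(2N) / (N^N · (1N)^(1N)) = 2^(2N)/1^(1N) = (2^2/1^1)^N = (4)^N.
The square-root prefactors combine to sqrt(2π·2N) / (sqrt(2π N)·sqrt(2π·1N)) = sqrt(2 / (2π·1·N)) = sqrt(1/(π·9n)).
Substituting N = 9n: C(18n, 9n) ~ (4)^(9n) · sqrt(1/(π·9n)).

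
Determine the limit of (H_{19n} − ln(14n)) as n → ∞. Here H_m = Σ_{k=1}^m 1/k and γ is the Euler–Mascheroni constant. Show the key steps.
lim = ln(19/14) + γ

By Euler-Maclaurin, H_m = ln m + γ + O(1/m). So
  H_{19n} − ln(14n) = ln(19n) + γ − ln(14n) + O(1/n)
                       = ln(19/14) + γ + O(1/n).
Hence the limit is ln(19/14) + γ.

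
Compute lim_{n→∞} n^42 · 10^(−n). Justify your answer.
lim = 0

Exponentials with base > 1 dominate every fixed polynomial: for any fixed c, n^c / 10^n → 0 as n → ∞ (e.g. by the ratio test, or by writing 10^n = e^(n ln 10) and noting e^(n ln 10) / n^c → ∞). Hence n^42 · 10^(−n) = n^42 / 10^n → 0.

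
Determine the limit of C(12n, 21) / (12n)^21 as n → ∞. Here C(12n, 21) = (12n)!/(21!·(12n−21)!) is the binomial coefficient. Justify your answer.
lim = 1/21! = 1/51090942171709440000

With N = 12n → ∞: C(N, 21) / N^21 = [N(N−1)…(N−20)] / (21! · N^21) = (1/21!) · 1 · (1 − 1/(12n)) · … · (1 − 20/(12n)). Each factor → 1 as N → ∞, so the limit is 1/21! = 1/51090942171709440000.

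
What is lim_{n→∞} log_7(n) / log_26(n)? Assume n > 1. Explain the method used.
lim = ln(26) / ln(7) = log_7(26)

Change of base: log_7(n) = ln n / ln 7 and log_26(n) = ln n / ln 26. The ratio is (ln n / ln 7) · (ln 26 / ln n) = ln 26 / ln 7, a constant independent of n. So the limit is ln 26 / ln 7 = log_7(26).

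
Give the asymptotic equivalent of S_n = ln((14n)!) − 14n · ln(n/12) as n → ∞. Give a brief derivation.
S_n ~ 14n · (ln 168 − 1) + O(ln n)

Stirling: ln((14n)!) = 14n ln(14n) − 14n + O(ln n).
  S_n = 14n ln(14n) − 14n − 14n ln(n/12) + O(ln n)
      = 14n ln(14n) − 14n ln n + 14n ln 12 − 14n + O(ln n)
      = 14n ln 14 + 14n ln 12 − 14n + O(ln n)
      = 14n (ln 168 − 1) + O(ln n).
Numerically ln(168) − 1 ≈ 4.1240.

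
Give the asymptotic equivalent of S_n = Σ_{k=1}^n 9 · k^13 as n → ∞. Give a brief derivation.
S_n ~ 9 · n^14 / 14

By integral comparison (Euler-Maclaurin), Σ_{k=1}^n 9 · k^13 = 9 · ∫_0^n x^13 dx + O(n^13) = 9 · n^14/14 + O(n^13). (Equivalently, Faulhaber's formula gives the same leading term.)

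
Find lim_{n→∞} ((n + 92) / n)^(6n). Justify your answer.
lim = e^552

Rewrite as (1 + 92/n)^(6n). By the standard limit (1 + x/n)^n → e^x, we have (1 + 92/n)^n → e^92, and raising to the 6th power gives e^552.
More precisely, ln[(1 + 92/n)^(6n)] = 6n · ln(1 + 92/n) = 6n · (92/n + O(1/n^2)) = 552 + O(1/n) → 552.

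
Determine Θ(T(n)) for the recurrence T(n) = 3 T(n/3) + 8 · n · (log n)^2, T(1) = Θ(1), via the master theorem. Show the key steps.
T(n) = Θ(n · (log n)^3)

Here log_3 3 = 1 and f(n) = 8 · n · (log n)^2 = Θ(n^(log_3 3) · (log n)^2). This is the extended Case 2 of the master theorem (f matches the critical exponent up to log factors), giving T(n) = Θ(n^(log_3 3) · (log n)^(2+1)) = Θ(n · (log n)^3).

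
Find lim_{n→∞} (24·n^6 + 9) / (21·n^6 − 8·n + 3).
lim = 24/21 = 8/7

For large n the leading n^6 terms dominate both numerator and denominator. Dividing top and bottom by n^6, every other term tends to 0, leaving 24/21 = 8/7.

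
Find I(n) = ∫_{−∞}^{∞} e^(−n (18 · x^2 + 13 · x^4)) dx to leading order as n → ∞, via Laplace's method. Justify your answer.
I(n) ~ sqrt(π/(18n))

φ(x) = 18 · x^2 + 13 · x^4 has its unique global minimum at x* = 0 (since φ'(x) = 36x + 52x^3 = 0 only at x = 0 for real x with both coefficients positive, and φ → ∞ as |x| → ∞). At x* = 0, φ(0) = 0 and φ''(0) = 36. Laplace's method then gives
  I(n) ~ sqrt(2π / (n · φ''(0))) · e^(−n φ(0)) = sqrt(2π / (36n)) = sqrt(π/(18n)).
The 13 · x^4 term contributes only at subleading order (an O(1/n) relative correction).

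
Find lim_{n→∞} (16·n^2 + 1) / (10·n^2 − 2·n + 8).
lim = 16/10 = 8/5

For large n the leading n^2 terms dominate both numerator and denominator. Dividing top and bottom by n^2, every other term tends to 0, leaving 16/10 = 8/5.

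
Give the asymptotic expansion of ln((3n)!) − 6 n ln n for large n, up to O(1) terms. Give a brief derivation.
ln((3n)!) − 6 n ln n = −3 n ln n + 3(ln 3 − 1) n + (1/2) ln(2π·3n) + O(1/n)

Stirling: ln((3n)!) = 3n ln(3n) − 3n + (1/2) ln(2π·3n) + O(1/n).
Expand 3n ln(3n) = 3n (ln n + ln 3) = 3n ln n + 3n ln 3.
Subtract 6n ln n: leading term is (3 − 6) n ln n = −3 n ln n. The next term is 3n ln 3 − 3n = 3(ln 3 − 1) n. Then the (1/2) ln(2π·3n) correction.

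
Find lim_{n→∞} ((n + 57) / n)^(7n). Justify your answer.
lim = e^399

Rewrite as (1 + 57/n)^(7n). By the standard limit (1 + x/n)^n → e^x, we have (1 + 57/n)^n → e^57, and raising to the 7th power gives e^399.
More precisely, ln[(1 + 57/n)^(7n)] = 7n · ln(1 + 57/n) = 7n · (57/n + O(1/n^2)) = 399 + O(1/n) → 399.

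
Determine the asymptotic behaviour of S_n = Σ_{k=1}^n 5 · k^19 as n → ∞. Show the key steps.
S_n ~ n^20 / 4

By integral comparison (Euler-Maclaurin), Σ_{k=1}^n 5 · k^19 = 5 · ∫_0^n x^19 dx + O(n^19) = 5 · n^20/20 = n^20 / 4 + O(n^19). (Equivalently, Faulhaber's formula gives the same leading term.)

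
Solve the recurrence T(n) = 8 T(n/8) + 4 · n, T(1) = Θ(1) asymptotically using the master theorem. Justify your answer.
T(n) = Θ(n log n)

log_8 8 = 1, and f(n) = 4 · n = Θ(n^(log_8 8)). This is Case 2 of the master theorem: T(n) = Θ(f(n) · log n) = Θ(n log n).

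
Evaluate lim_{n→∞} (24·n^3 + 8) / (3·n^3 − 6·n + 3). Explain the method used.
lim = 24/3 = 8

For large n the leading n^3 terms dominate both numerator and denominator. Dividing top and bottom by n^3, every other term tends to 0, leaving 24/3 = 8.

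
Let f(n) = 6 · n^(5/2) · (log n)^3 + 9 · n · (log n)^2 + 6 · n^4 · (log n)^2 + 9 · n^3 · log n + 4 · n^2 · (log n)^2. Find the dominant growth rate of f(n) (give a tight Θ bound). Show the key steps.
f(n) ∈ Θ(n^4 · (log n)^2)

Compare the terms by growth order. For large n, n^a · (log n)^b dominates n^a' · (log n)^b' iff a > a', or (a = a' and b > b'). Ranking the 5 terms shows the dominant one is 6 · n^4 · (log n)^2. Hence f(n) ∈ Θ(n^4 · (log n)^2).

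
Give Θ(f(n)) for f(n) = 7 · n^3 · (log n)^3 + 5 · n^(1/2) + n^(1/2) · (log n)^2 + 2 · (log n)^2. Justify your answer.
f(n) ∈ Θ(n^3 · (log n)^3)

Compare the terms by growth order. For large n, n^a · (log n)^b dominates n^a' · (log n)^b' iff a > a', or (a = a' and b > b'). Ranking the 4 terms shows the dominant one is 7 · n^3 · (log n)^3. Hence f(n) ∈ Θ(n^3 · (log n)^3).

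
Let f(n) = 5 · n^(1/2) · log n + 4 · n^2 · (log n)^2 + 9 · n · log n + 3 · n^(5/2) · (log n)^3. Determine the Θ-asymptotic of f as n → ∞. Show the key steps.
f(n) ∈ Θ(n^(5/2) · (log n)^3)

Compare the terms by growth order. For large n, n^a · (log n)^b dominates n^a' · (log n)^b' iff a > a', or (a = a' and b > b'). Ranking the 4 terms shows the dominant one is 3 · n^(5/2) · (log n)^3. Hence f(n) ∈ Θ(n^(5/2) · (log n)^3).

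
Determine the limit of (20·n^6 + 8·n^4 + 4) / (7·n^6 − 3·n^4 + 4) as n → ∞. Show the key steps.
lim = 20/7

For large n the leading n^6 terms dominate both numerator and denominator. Dividing top and bottom by n^6, every other term tends to 0, leaving 20/7.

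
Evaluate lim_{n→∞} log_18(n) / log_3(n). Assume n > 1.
lim = ln(3) / ln(18) = log_18(3)

Change of base: log_18(n) = ln n / ln 18 and log_3(n) = ln n / ln 3. The ratio is (ln n / ln 18) · (ln 3 / ln n) = ln 3 / ln 18, a constant independent of n. So the limit is ln 3 / ln 18 = log_18(3).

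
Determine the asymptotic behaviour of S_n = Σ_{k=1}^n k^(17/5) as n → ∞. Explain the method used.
S_n ~ (5/22) · n^(22/5)

Integral comparison: Σ_{k=1}^n k^(17/5) = ∫_0^n x^(17/5) dx + O(n^(17/5)). The integral is n^(1 + 17/5) / (1 + 17/5) = n^((17+5)/5) / ((17+5)/5) = (5/22) · n^(22/5).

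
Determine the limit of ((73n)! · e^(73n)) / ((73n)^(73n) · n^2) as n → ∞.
lim = 0

Stirling: (73n)! ~ sqrt(2π·73n) · (73n/e)^(73n). Hence
  (73n)! · e^(73n) / (73n)^(73n) ~ sqrt(2π·73n).
Dividing by n^2: sqrt(2π·73n) / n^2 = sqrt(2π·73) · n^((1−4)/2), so the expression behaves like sqrt(2π·73) · n^((1−4)/2) → 0.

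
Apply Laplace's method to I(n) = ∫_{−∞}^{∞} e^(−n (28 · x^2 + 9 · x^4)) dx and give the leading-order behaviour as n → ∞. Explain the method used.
I(n) ~ sqrt(π/(28n))

φ(x) = 28 · x^2 + 9 · x^4 has its unique global minimum at x* = 0 (since φ'(x) = 56x + 36x^3 = 0 only at x = 0 for real x with both coefficients positive, and φ → ∞ as |x| → ∞). At x* = 0, φ(0) = 0 and φ''(0) = 56. Laplace's method then gives
  I(n) ~ sqrt(2π / (n · φ''(0))) · e^(−n φ(0)) = sqrt(2π / (56n)) = sqrt(π/(28n)).
The 9 · x^4 term contributes only at subleading order (an O(1/n) relative correction).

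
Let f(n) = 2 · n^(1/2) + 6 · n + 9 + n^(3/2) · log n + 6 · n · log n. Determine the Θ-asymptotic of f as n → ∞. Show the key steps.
f(n) ∈ Θ(n^(3/2) · log n)

Compare the terms by growth order. For large n, n^a · (log n)^b dominates n^a' · (log n)^b' iff a > a', or (a = a' and b > b'). Ranking the 5 terms shows the dominant one is n^(3/2) · log n. Hence f(n) ∈ Θ(n^(3/2) · log n).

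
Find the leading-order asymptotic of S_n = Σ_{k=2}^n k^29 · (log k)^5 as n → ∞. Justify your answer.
S_n ~ n^30 · (log n)^5 / 30

By integral comparison, S_n = ∫_1^n x^29 · (log x)^5 dx + O(n^29 · (log n)^5). For the integral, the leading term of ∫_1^n x^29 (log x)^5 dx is n^30/30 · (log n)^5 (by repeated integration by parts; each step lowers the log-exponent and produces a relatively O(1/log n) correction). Hence S_n ~ n^30 · (log n)^5 / 30.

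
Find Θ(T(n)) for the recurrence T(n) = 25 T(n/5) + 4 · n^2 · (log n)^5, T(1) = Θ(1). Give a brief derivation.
T(n) = Θ(n^2 · (log n)^6)

Here log_5 25 = 2 and f(n) = 4 · n^2 · (log n)^5 = Θ(n^(log_5 25) · (log n)^5). This is the extended Case 2 of the master theorem (f matches the critical exponent up to log factors), giving T(n) = Θ(n^(log_5 25) · (log n)^(5+1)) = Θ(n^2 · (log n)^6).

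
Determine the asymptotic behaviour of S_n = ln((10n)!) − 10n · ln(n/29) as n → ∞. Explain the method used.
S_n ~ 10n · (ln 290 − 1) + O(ln n)

Stirling: ln((10n)!) = 10n ln(10n) − 10n + O(ln n).
  S_n = 10n ln(10n) − 10n − 10n ln(n/29) + O(ln n)
      = 10n ln(10n) − 10n ln n + 10n ln 29 − 10n + O(ln n)
      = 10n ln 10 + 10n ln 29 − 10n + O(ln n)
      = 10n (ln 290 − 1) + O(ln n).
Numerically ln(290) − 1 ≈ 4.6699.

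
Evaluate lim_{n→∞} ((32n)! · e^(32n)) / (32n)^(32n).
lim = ∞

Stirling: (32n)! ~ sqrt(2π·32n) · (32n/e)^(32n). Hence
  (32n)! · e^(32n) / (32n)^(32n) ~ sqrt(2π·32n) = sqrt(2π·32) · sqrt(n) → ∞.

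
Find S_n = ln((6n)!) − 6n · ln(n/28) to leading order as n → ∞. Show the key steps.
S_n ~ 6n · (ln 168 − 1) + O(ln n)

Stirling: ln((6n)!) = 6n ln(6n) − 6n + O(ln n).
  S_n = 6n ln(6n) − 6n − 6n ln(n/28) + O(ln n)
      = 6n ln(6n) − 6n ln n + 6n ln 28 − 6n + O(ln n)
      = 6n ln 6 + 6n ln 28 − 6n + O(ln n)
      = 6n (ln 168 − 1) + O(ln n).
Numerically ln(168) − 1 ≈ 4.1240.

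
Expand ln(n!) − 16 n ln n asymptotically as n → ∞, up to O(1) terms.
ln(n!) − 16 n ln n = −15 n ln n − n + (1/2) ln(2π n) + O(1/n)

Stirling: ln((n)!) = n ln(n) − n + (1/2) ln(2π·n) + O(1/n).
Here n ln(n) = n ln n.
Subtract 16n ln n: leading term is (1 − 16) n ln n = −15 n ln n. The next term is −n. Then the (1/2) ln(2π·n) correction.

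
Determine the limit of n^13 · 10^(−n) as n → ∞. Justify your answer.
lim = 0

Exponentials with base > 1 dominate every fixed polynomial: for any fixed c, n^c / 10^n → 0 as n → ∞ (e.g. by the ratio test, or by writing 10^n = e^(n ln 10) and noting e^(n ln 10) / n^c → ∞). Hence n^13 · 10^(−n) = n^13 / 10^n → 0.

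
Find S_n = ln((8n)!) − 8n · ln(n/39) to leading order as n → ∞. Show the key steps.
S_n ~ 8n · (ln 312 − 1) + O(ln n)

Stirling: ln((8n)!) = 8n ln(8n) − 8n + O(ln n).
  S_n = 8n ln(8n) − 8n − 8n ln(n/39) + O(ln n)
      = 8n ln(8n) − 8n ln n + 8n ln 39 − 8n + O(ln n)
      = 8n ln 8 + 8n ln 39 − 8n + O(ln n)
      = 8n (ln 312 − 1) + O(ln n).
Numerically ln(312) − 1 ≈ 4.7430.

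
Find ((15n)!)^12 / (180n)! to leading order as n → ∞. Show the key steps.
((15n)!)^12/(180n)! ~ ((2π·15n)^(11/2) / sqrt(12)) · 12^(−12·15n)  →  0

Write N = 15n. Stirling: N! ~ sqrt(2π N)(N/e)^N and (12N)! ~ sqrt(2π·12N)·(12N/e)^(12N).
  (N!)^12/(12N)! ~ (2π N)^(12/2) (N/e)^(12N) / [sqrt(2π·12N) (12N/e)^(12N)]
     = (2π N)^(12/2) / sqrt(2π·12N) · (N/(12N))^(12N)
     = (2π N)^((12−1)/2) / sqrt(12) · 12^(−12N).
Since 12^12 > 1, the factor 12^(−12N) decays exponentially, so the ratio → 0. Substituting N = 15n gives the stated form.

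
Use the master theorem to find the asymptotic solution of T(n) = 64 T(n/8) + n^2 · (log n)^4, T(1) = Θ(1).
T(n) = Θ(n^2 · (log n)^5)

Here log_8 64 = 2 and f(n) = n^2 · (log n)^4 = Θ(n^(log_8 64) · (log n)^4). This is the extended Case 2 of the master theorem (f matches the critical exponent up to log factors), giving T(n) = Θ(n^(log_8 64) · (log n)^(4+1)) = Θ(n^2 · (log n)^5).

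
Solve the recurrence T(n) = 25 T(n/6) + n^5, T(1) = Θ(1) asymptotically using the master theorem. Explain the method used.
T(n) = Θ(n^5)

log_6 25 ≈ 1.796. f(n) = n^5 dominates n^(log_6 25) since 5 > 1.796, and the regularity condition a·f(n/b) = 25·(n/6)^5 = (25/7776)·n^5 ≤ c·f(n) holds with c = 25/7776 ≈ 0.00322 < 1. So this is Case 3: T(n) = Θ(f(n)) = Θ(n^5).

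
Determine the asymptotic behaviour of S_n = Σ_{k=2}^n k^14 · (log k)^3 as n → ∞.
S_n ~ n^15 · (log n)^3 / 15

By integral comparison, S_n = ∫_1^n x^14 · (log x)^3 dx + O(n^14 · (log n)^3). For the integral, the leading term of ∫_1^n x^14 (log x)^3 dx is n^15/15 · (log n)^3 (by repeated integration by parts; each step lowers the log-exponent and produces a relatively O(1/log n) correction). Hence S_n ~ n^15 · (log n)^3 / 15.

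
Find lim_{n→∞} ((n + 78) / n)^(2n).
lim = e^156

Rewrite as (1 + 78/n)^(2n). By the standard limit (1 + x/n)^n → e^x, we have (1 + 78/n)^n → e^78, and raising to the 2nd power gives e^156.
More precisely, ln[(1 + 78/n)^(2n)] = 2n · ln(1 + 78/n) = 2n · (78/n + O(1/n^2)) = 156 + O(1/n) → 156.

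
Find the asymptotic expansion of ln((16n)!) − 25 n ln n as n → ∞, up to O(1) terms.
ln((16n)!) − 25 n ln n = −9 n ln n + 16(ln 16 − 1) n + (1/2) ln(2π·16n) + O(1/n)

Stirling: ln((16n)!) = 16n ln(16n) − 16n + (1/2) ln(2π·16n) + O(1/n).
Expand 16n ln(16n) = 16n (ln n + ln 16) = 16n ln n + 16n ln 16.
Subtract 25n ln n: leading term is (16 − 25) n ln n = −9 n ln n. The next term is 16n ln 16 − 16n = 16(ln 16 − 1) n. Then the (1/2) ln(2π·16n) correction.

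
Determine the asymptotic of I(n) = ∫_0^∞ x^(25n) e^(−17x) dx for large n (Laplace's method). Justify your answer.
I(n) ~ (sqrt(2π·25n) / 17) · (25n/(17e))^(25n)

Write the integrand as exp(25n ln x − 17x) and set f(x) = 25n ln x − 17x. Then f'(x) = 25n/x − 17 = 0 at x* = 25n/17, and f''(x*) = −25n/x*^2 = −17^2/(25n). Laplace's method (interior maximum) gives
  I(n) ~ e^(f(x*)) · sqrt(2π / |f''(x*)|)
        = exp(25n ln(25n/17) − 25n) · sqrt(2π · 25n / 17^2)
        = (25n/17)^(25n) e^(−25n) · sqrt(2π·25n) / 17
        = (sqrt(2π·25n) / 17) · (25n/(17e))^(25n).
This matches Γ(25n+1)/17^(25n+1) with Stirling applied to Γ.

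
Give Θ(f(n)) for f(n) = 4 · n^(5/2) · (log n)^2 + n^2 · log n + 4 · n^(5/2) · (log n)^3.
f(n) ∈ Θ(n^(5/2) · (log n)^3)

Compare the terms by growth order. For large n, n^a · (log n)^b dominates n^a' · (log n)^b' iff a > a', or (a = a' and b > b'). Ranking the 3 terms shows the dominant one is 4 · n^(5/2) · (log n)^3. Hence f(n) ∈ Θ(n^(5/2) · (log n)^3).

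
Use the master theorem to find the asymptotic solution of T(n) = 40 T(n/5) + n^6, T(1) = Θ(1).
T(n) = Θ(n^6)

log_5 40 ≈ 2.292. f(n) = n^6 dominates n^(log_5 40) since 6 > 2.292, and the regularity condition a·f(n/b) = 40·(n/5)^6 = (40/15625)·n^6 ≤ c·f(n) holds with c = 40/15625 ≈ 0.00256 < 1. So this is Case 3: T(n) = Θ(f(n)) = Θ(n^6).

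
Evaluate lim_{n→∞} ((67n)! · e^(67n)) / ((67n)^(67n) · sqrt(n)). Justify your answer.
lim = sqrt(2π·67)

Stirling: (67n)! ~ sqrt(2π·67n) · (67n/e)^(67n). Hence
  (67n)! · e^(67n) / (67n)^(67n) ~ sqrt(2π·67n).
Dividing by sqrt(n): sqrt(2π·67n) / sqrt(n) = sqrt(2π·67) · n^((1−1)/2), so the limit is sqrt(2π·67).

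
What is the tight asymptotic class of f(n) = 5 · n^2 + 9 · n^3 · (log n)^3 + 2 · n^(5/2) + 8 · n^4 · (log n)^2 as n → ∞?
f(n) ∈ Θ(n^4 · (log n)^2)

Compare the terms by growth order. For large n, n^a · (log n)^b dominates n^a' · (log n)^b' iff a > a', or (a = a' and b > b'). Ranking the 4 terms shows the dominant one is 8 · n^4 · (log n)^2. Hence f(n) ∈ Θ(n^4 · (log n)^2).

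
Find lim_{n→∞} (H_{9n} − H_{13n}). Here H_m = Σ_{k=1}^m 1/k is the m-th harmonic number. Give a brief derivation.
lim = ln(9/13)

Euler-Maclaurin gives H_m = ln m + γ + 1/(2m) + O(1/m^2). The γ and O(1/m) terms cancel in the difference:
  H_{9n} − H_{13n} = ln(9n) − ln(13n) + O(1/n) = ln(9/13) + O(1/n).
Hence the limit is ln(9/13).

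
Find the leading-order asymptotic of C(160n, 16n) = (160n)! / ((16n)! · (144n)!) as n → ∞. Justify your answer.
C(160n, 16n) ~ (10000000000/387420489)^(16n) · sqrt(5/(9π·16n))

Write N = 16n. Apply Stirling to each factorial:
  (10N)! ~ sqrt(2π·10N) · (10N/e)^(10N),
  N! ~ sqrt(2π N) · (N/e)^N,
  (9N)! ~ sqrt(2π·9N) · (9N/e)^(9N).
The exponential factors combine to (10N)^(10N) / (N^N · (9N)^(9N)) = 10^(10N)/9^(9N) = (10^10/9^9)^N = (10000000000/387420489)^N.
The square-root prefactors combine to sqrt(2π·10N) / (sqrt(2π N)·sqrt(2π·9N)) = sqrt(10 / (2π·9·N)) = sqrt(5/(9π·16n)).
Substituting N = 16n: C(160n, 16n) ~ (10000000000/387420489)^(16n) · sqrt(5/(9π·16n)).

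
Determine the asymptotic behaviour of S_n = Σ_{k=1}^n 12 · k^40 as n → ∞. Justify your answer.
S_n ~ 12 · n^41 / 41

By integral comparison (Euler-Maclaurin), Σ_{k=1}^n 12 · k^40 = 12 · ∫_0^n x^40 dx + O(n^40) = 12 · n^41/41 + O(n^40). (Equivalently, Faulhaber's formula gives the same leading term.)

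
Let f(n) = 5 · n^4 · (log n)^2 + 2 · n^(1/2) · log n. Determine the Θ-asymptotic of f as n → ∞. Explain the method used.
f(n) ∈ Θ(n^4 · (log n)^2)

Compare the terms by growth order. For large n, n^a · (log n)^b dominates n^a' · (log n)^b' iff a > a', or (a = a' and b > b'). Ranking the 2 terms shows the dominant one is 5 · n^4 · (log n)^2. Hence f(n) ∈ Θ(n^4 · (log n)^2).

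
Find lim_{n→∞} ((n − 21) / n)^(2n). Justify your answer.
lim = e^(−42)

Rewrite as (1 − 21/n)^(2n). By the standard limit (1 + x/n)^n → e^x, we have (1 − 21/n)^n → e^(−21), and raising to the 2nd power gives e^(−42).
More precisely, ln[(1 − 21/n)^(2n)] = 2n · ln(1 − 21/n) = 2n · (-21/n + O(1/n^2)) = -42 + O(1/n) → -42.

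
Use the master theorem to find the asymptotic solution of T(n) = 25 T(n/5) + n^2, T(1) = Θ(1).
T(n) = Θ(n^2 log n)

log_5 25 = 2, and f(n) = n^2 = Θ(n^(log_5 25)). This is Case 2 of the master theorem: T(n) = Θ(f(n) · log n) = Θ(n^2 log n).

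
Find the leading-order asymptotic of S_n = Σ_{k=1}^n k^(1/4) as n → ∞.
S_n ~ (4/5) · n^(5/4)

Integral comparison: Σ_{k=1}^n k^(1/4) = ∫_0^n x^(1/4) dx + O(n^(1/4)). The integral is n^(1 + 1/4) / (1 + 1/4) = n^((1+4)/4) / ((1+4)/4) = (4/5) · n^(5/4).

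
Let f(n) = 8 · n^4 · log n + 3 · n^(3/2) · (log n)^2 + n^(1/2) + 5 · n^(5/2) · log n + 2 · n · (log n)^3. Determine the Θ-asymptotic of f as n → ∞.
f(n) ∈ Θ(n^4 · log n)

Compare the terms by growth order. For large n, n^a · (log n)^b dominates n^a' · (log n)^b' iff a > a', or (a = a' and b > b'). Ranking the 5 terms shows the dominant one is 8 · n^4 · log n. Hence f(n) ∈ Θ(n^4 · log n).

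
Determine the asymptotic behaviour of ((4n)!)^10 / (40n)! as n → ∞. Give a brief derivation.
((4n)!)^10/(40n)! ~ ((2π·4n)^(9/2) / sqrt(10)) · 10^(−10·4n)  →  0

Write N = 4n. Stirling: N! ~ sqrt(2π N)(N/e)^N and (10N)! ~ sqrt(2π·10N)·(10N/e)^(10N).
  (N!)^10/(10N)! ~ (2π N)^(10/2) (N/e)^(10N) / [sqrt(2π·10N) (10N/e)^(10N)]
     = (2π N)^(10/2) / sqrt(2π·10N) · (N/(10N))^(10N)
     = (2π N)^((10−1)/2) / sqrt(10) · 10^(−10N).
Since 10^10 > 1, the factor 10^(−10N) decays exponentially, so the ratio → 0. Substituting N = 4n gives the stated form.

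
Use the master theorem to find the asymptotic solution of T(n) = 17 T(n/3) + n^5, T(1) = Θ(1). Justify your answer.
T(n) = Θ(n^5)

log_3 17 ≈ 2.579. f(n) = n^5 dominates n^(log_3 17) since 5 > 2.579, and the regularity condition a·f(n/b) = 17·(n/3)^5 = (17/243)·n^5 ≤ c·f(n) holds with c = 17/243 ≈ 0.07 < 1. So this is Case 3: T(n) = Θ(f(n)) = Θ(n^5).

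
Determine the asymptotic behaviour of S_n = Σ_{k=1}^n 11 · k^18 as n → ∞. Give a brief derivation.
S_n ~ 11 · n^19 / 19

By integral comparison (Euler-Maclaurin), Σ_{k=1}^n 11 · k^18 = 11 · ∫_0^n x^18 dx + O(n^18) = 11 · n^19/19 + O(n^18). (Equivalently, Faulhaber's formula gives the same leading term.)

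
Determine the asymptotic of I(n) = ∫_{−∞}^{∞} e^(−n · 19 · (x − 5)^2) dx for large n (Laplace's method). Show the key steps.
I(n) = sqrt(π/(19n))

Here φ(x) = 19 · (x − 5)^2 has its unique minimum at x* = 5 with φ(x*) = 0 and φ''(x*) = 38. Laplace's method gives
  I(n) ~ e^(−n φ(x*)) · sqrt(2π / (n · φ''(x*))) = sqrt(2π / (38n)) = sqrt(π/(19n)).
This is exact: substituting u = (x − 5)·sqrt(19n) gives I(n) = (1/sqrt(19n)) ∫_{−∞}^{∞} e^(−u^2) du = sqrt(π/(19n)).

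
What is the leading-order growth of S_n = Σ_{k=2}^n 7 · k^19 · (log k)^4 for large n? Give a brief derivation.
S_n ~ 7 · n^20 · (log n)^4 / 20

By integral comparison, S_n = ∫_1^n 7 · x^19 · (log x)^4 dx + O(n^19 · (log n)^4). For the integral, the leading term of ∫_1^n x^19 (log x)^4 dx is n^20/20 · (log n)^4 (by repeated integration by parts; each step lowers the log-exponent and produces a relatively O(1/log n) correction). Hence S_n ~ 7 · n^20 · (log n)^4 / 20.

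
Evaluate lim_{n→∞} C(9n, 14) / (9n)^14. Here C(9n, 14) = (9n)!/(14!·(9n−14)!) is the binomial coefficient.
lim = 1/14! = 1/87178291200

With N = 9n → ∞: C(N, 14) / N^14 = [N(N−1)…(N−13)] / (14! · N^14) = (1/14!) · 1 · (1 − 1/(9n)) · … · (1 − 13/(9n)). Each factor → 1 as N → ∞, so the limit is 1/14! = 1/87178291200.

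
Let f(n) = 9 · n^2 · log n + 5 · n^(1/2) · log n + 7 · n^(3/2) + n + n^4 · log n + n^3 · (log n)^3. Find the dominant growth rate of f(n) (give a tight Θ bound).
f(n) ∈ Θ(n^4 · log n)

Compare the terms by growth order. For large n, n^a · (log n)^b dominates n^a' · (log n)^b' iff a > a', or (a = a' and b > b'). Ranking the 6 terms shows the dominant one is n^4 · log n. Hence f(n) ∈ Θ(n^4 · log n).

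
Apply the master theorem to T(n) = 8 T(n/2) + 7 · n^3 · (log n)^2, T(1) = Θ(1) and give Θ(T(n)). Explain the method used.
T(n) = Θ(n^3 · (log n)^3)

Here log_2 8 = 3 and f(n) = 7 · n^3 · (log n)^2 = Θ(n^(log_2 8) · (log n)^2). This is the extended Case 2 of the master theorem (f matches the critical exponent up to log factors), giving T(n) = Θ(n^(log_2 8) · (log n)^(2+1)) = Θ(n^3 · (log n)^3).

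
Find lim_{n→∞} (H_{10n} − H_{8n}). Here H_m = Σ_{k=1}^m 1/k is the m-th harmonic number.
lim = ln(10/8) = ln(5/4)

Euler-Maclaurin gives H_m = ln m + γ + 1/(2m) + O(1/m^2). The γ and O(1/m) terms cancel in the difference:
  H_{10n} − H_{8n} = ln(10n) − ln(8n) + O(1/n) = ln(10/8) + O(1/n).
Hence the limit is ln(10/8) = ln(5/4).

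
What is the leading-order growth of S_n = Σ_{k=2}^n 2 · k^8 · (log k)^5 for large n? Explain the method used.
S_n ~ 2 · n^9 · (log n)^5 / 9

By integral comparison, S_n = ∫_1^n 2 · x^8 · (log x)^5 dx + O(n^8 · (log n)^5). For the integral, the leading term of ∫_1^n x^8 (log x)^5 dx is n^9/9 · (log n)^5 (by repeated integration by parts; each step lowers the log-exponent and produces a relatively O(1/log n) correction). Hence S_n ~ 2 · n^9 · (log n)^5 / 9.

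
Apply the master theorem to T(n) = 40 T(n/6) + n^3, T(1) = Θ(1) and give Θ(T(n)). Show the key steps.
T(n) = Θ(n^3)

log_6 40 ≈ 2.059. f(n) = n^3 dominates n^(log_6 40) since 3 > 2.059, and the regularity condition a·f(n/b) = 40·(n/6)^3 = (40/216)·n^3 ≤ c·f(n) holds with c = 40/216 ≈ 0.185 < 1. So this is Case 3: T(n) = Θ(f(n)) = Θ(n^3).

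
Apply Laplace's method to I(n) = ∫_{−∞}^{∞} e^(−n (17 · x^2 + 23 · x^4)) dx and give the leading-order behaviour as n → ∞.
I(n) ~ sqrt(π/(17n))

φ(x) = 17 · x^2 + 23 · x^4 has its unique global minimum at x* = 0 (since φ'(x) = 34x + 92x^3 = 0 only at x = 0 for real x with both coefficients positive, and φ → ∞ as |x| → ∞). At x* = 0, φ(0) = 0 and φ''(0) = 34. Laplace's method then gives
  I(n) ~ sqrt(2π / (n · φ''(0))) · e^(−n φ(0)) = sqrt(2π / (34n)) = sqrt(π/(17n)).
The 23 · x^4 term contributes only at subleading order (an O(1/n) relative correction).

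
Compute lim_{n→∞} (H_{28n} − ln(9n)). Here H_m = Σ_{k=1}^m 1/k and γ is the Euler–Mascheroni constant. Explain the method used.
lim = ln(28/9) + γ

By Euler-Maclaurin, H_m = ln m + γ + O(1/m). So
  H_{28n} − ln(9n) = ln(28n) + γ − ln(9n) + O(1/n)
                       = ln(28/9) + γ + O(1/n).
Hence the limit is ln(28/9) + γ.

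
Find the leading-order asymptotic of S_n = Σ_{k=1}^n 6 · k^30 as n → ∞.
S_n ~ 6 · n^31 / 31

By integral comparison (Euler-Maclaurin), Σ_{k=1}^n 6 · k^30 = 6 · ∫_0^n x^30 dx + O(n^30) = 6 · n^31/31 + O(n^30). (Equivalently, Faulhaber's formula gives the same leading term.)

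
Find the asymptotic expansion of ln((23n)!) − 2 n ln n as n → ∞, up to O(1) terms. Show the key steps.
ln((23n)!) − 2 n ln n = 21 n ln n + 23(ln 23 − 1) n + (1/2) ln(2π·23n) + O(1/n)

Stirling: ln((23n)!) = 23n ln(23n) − 23n + (1/2) ln(2π·23n) + O(1/n).
Expand 23n ln(23n) = 23n (ln n + ln 23) = 23n ln n + 23n ln 23.
Subtract 2n ln n: leading term is (23 − 2) n ln n = 21 n ln n. The next term is 23n ln 23 − 23n = 23(ln 23 − 1) n. Then the (1/2) ln(2π·23n) correction.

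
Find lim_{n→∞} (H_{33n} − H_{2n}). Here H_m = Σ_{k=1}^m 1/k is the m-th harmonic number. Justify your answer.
lim = ln(33/2)

Euler-Maclaurin gives H_m = ln m + γ + 1/(2m) + O(1/m^2). The γ and O(1/m) terms cancel in the difference:
  H_{33n} − H_{2n} = ln(33n) − ln(2n) + O(1/n) = ln(33/2) + O(1/n).
Hence the limit is ln(33/2).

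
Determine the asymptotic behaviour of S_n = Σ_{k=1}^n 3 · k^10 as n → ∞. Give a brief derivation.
S_n ~ 3 · n^11 / 11

By integral comparison (Euler-Maclaurin), Σ_{k=1}^n 3 · k^10 = 3 · ∫_0^n x^10 dx + O(n^10) = 3 · n^11/11 + O(n^10). (Equivalently, Faulhaber's formula gives the same leading term.)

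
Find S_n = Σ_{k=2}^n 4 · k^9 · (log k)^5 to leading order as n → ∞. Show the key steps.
S_n ~ 2 · n^10 · (log n)^5 / 5

By integral comparison, S_n = ∫_1^n 4 · x^9 · (log x)^5 dx + O(n^9 · (log n)^5). For the integral, the leading term of ∫_1^n x^9 (log x)^5 dx is n^10/10 · (log n)^5 (by repeated integration by parts; each step lowers the log-exponent and produces a relatively O(1/log n) correction). Hence S_n ~ 2 · n^10 · (log n)^5 / 5.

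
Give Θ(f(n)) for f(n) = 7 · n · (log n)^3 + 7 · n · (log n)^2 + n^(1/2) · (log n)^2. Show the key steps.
f(n) ∈ Θ(n · (log n)^3)

Compare the terms by growth order. For large n, n^a · (log n)^b dominates n^a' · (log n)^b' iff a > a', or (a = a' and b > b'). Ranking the 3 terms shows the dominant one is 7 · n · (log n)^3. Hence f(n) ∈ Θ(n · (log n)^3).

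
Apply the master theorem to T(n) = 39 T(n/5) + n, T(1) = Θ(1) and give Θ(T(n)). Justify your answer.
T(n) = Θ(n^(log_5 39))

Master theorem: compare f(n) = n to n^(log_5 39) where log_5 39 ≈ 2.276. Since 1 < log_5 39, we have f(n) = O(n^(log_5 39 − ε)) for some ε > 0 — Case 1. Hence T(n) = Θ(n^(log_5 39)).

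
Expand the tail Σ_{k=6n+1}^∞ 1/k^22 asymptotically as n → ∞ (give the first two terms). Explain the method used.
Σ_{k>6n} 1/k^22 = 1/(21 · (6n)^21) − 1/(2 · (6n)^22) + O(1/(6n)^23)

Compare to the integral: ∫_{6n}^∞ x^(−22) dx = [−x^(−21)/21]_{6n}^∞ = 1/((22−1)·(6n)^21). The Euler-Maclaurin correction adds −f(6n)/2 = −1/(2·(6n)^22). Euler-Maclaurin then gives
  Σ_{k>6n} 1/k^22 = ∫_{6n}^∞ dx/x^22 − 1/(2·(6n)^22) + O(1/(6n)^23).
(Equivalently this is ζ(22) − Σ_{k≤6n} 1/k^22.)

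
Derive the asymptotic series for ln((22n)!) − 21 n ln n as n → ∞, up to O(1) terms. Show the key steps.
ln((22n)!) − 21 n ln n = n ln n + 22(ln 22 − 1) n + (1/2) ln(2π·22n) + O(1/n)

Stirling: ln((22n)!) = 22n ln(22n) − 22n + (1/2) ln(2π·22n) + O(1/n).
Expand 22n ln(22n) = 22n (ln n + ln 22) = 22n ln n + 22n ln 22.
Subtract 21n ln n: leading term is (22 − 21) n ln n = n ln n. The next term is 22n ln 22 − 22n = 22(ln 22 − 1) n. Then the (1/2) ln(2π·22n) correction.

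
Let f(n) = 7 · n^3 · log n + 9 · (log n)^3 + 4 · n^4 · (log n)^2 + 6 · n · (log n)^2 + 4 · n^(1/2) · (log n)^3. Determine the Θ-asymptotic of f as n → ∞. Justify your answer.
f(n) ∈ Θ(n^4 · (log n)^2)

Compare the terms by growth order. For large n, n^a · (log n)^b dominates n^a' · (log n)^b' iff a > a', or (a = a' and b > b'). Ranking the 5 terms shows the dominant one is 4 · n^4 · (log n)^2. Hence f(n) ∈ Θ(n^4 · (log n)^2).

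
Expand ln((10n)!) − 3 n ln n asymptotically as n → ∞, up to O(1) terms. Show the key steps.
ln((10n)!) − 3 n ln n = 7 n ln n + 10(ln 10 − 1) n + (1/2) ln(2π·10n) + O(1/n)

Stirling: ln((10n)!) = 10n ln(10n) − 10n + (1/2) ln(2π·10n) + O(1/n).
Expand 10n ln(10n) = 10n (ln n + ln 10) = 10n ln n + 10n ln 10.
Subtract 3n ln n: leading term is (10 − 3) n ln n = 7 n ln n. The next term is 10n ln 10 − 10n = 10(ln 10 − 1) n. Then the (1/2) ln(2π·10n) correction.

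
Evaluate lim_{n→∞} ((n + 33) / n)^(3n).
lim = e^99

Rewrite as (1 + 33/n)^(3n). By the standard limit (1 + x/n)^n → e^x, we have (1 + 33/n)^n → e^33, and raising to the 3rd power gives e^99.
More precisely, ln[(1 + 33/n)^(3n)] = 3n · ln(1 + 33/n) = 3n · (33/n + O(1/n^2)) = 99 + O(1/n) → 99.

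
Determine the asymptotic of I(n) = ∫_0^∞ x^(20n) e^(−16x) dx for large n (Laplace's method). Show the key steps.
I(n) ~ (sqrt(2π·20n) / 16) · (20n/(16e))^(20n)

Write the integrand as exp(20n ln x − 16x) and set f(x) = 20n ln x − 16x. Then f'(x) = 20n/x − 16 = 0 at x* = 20n/16, and f''(x*) = −20n/x*^2 = −16^2/(20n). Laplace's method (interior maximum) gives
  I(n) ~ e^(f(x*)) · sqrt(2π / |f''(x*)|)
        = exp(20n ln(20n/16) − 20n) · sqrt(2π · 20n / 16^2)
        = (20n/16)^(20n) e^(−20n) · sqrt(2π·20n) / 16
        = (sqrt(2π·20n) / 16) · (20n/(16e))^(20n).
This matches Γ(20n+1)/16^(20n+1) with Stirling applied to Γ.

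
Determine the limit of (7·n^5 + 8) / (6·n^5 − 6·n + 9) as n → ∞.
lim = 7/6

For large n the leading n^5 terms dominate both numerator and denominator. Dividing top and bottom by n^5, every other term tends to 0, leaving 7/6.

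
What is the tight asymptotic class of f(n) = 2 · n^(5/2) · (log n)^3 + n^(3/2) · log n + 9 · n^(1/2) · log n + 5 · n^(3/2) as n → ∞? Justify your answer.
f(n) ∈ Θ(n^(5/2) · (log n)^3)

Compare the terms by growth order. For large n, n^a · (log n)^b dominates n^a' · (log n)^b' iff a > a', or (a = a' and b > b'). Ranking the 4 terms shows the dominant one is 2 · n^(5/2) · (log n)^3. Hence f(n) ∈ Θ(n^(5/2) · (log n)^3).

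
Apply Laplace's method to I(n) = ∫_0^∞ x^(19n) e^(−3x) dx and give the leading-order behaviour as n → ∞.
I(n) ~ (sqrt(2π·19n) / 3) · (19n/(3e))^(19n)

Write the integrand as exp(19n ln x − 3x) and set f(x) = 19n ln x − 3x. Then f'(x) = 19n/x − 3 = 0 at x* = 19n/3, and f''(x*) = −19n/x*^2 = −3^2/(19n). Laplace's method (interior maximum) gives
  I(n) ~ e^(f(x*)) · sqrt(2π / |f''(x*)|)
        = exp(19n ln(19n/3) − 19n) · sqrt(2π · 19n / 3^2)
        = (19n/3)^(19n) e^(−19n) · sqrt(2π·19n) / 3
        = (sqrt(2π·19n) / 3) · (19n/(3e))^(19n).
This matches Γ(19n+1)/3^(19n+1) with Stirling applied to Γ.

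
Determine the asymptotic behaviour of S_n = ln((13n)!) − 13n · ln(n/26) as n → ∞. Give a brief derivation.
S_n ~ 13n · (ln 338 − 1) + O(ln n)

Stirling: ln((13n)!) = 13n ln(13n) − 13n + O(ln n).
  S_n = 13n ln(13n) − 13n − 13n ln(n/26) + O(ln n)
      = 13n ln(13n) − 13n ln n + 13n ln 26 − 13n + O(ln n)
      = 13n ln 13 + 13n ln 26 − 13n + O(ln n)
      = 13n (ln 338 − 1) + O(ln n).
Numerically ln(338) − 1 ≈ 4.8230.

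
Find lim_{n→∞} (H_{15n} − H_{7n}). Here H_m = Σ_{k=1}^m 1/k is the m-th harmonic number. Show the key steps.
lim = ln(15/7)

Euler-Maclaurin gives H_m = ln m + γ + 1/(2m) + O(1/m^2). The γ and O(1/m) terms cancel in the difference:
  H_{15n} − H_{7n} = ln(15n) − ln(7n) + O(1/n) = ln(15/7) + O(1/n).
Hence the limit is ln(15/7).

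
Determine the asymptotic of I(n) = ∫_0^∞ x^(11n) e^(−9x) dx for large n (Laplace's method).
I(n) ~ (sqrt(2π·11n) / 9) · (11n/(9e))^(11n)

Write the integrand as exp(11n ln x − 9x) and set f(x) = 11n ln x − 9x. Then f'(x) = 11n/x − 9 = 0 at x* = 11n/9, and f''(x*) = −11n/x*^2 = −9^2/(11n). Laplace's method (interior maximum) gives
  I(n) ~ e^(f(x*)) · sqrt(2π / |f''(x*)|)
        = exp(11n ln(11n/9) − 11n) · sqrt(2π · 11n / 9^2)
        = (11n/9)^(11n) e^(−11n) · sqrt(2π·11n) / 9
        = (sqrt(2π·11n) / 9) · (11n/(9e))^(11n).
This matches Γ(11n+1)/9^(11n+1) with Stirling applied to Γ.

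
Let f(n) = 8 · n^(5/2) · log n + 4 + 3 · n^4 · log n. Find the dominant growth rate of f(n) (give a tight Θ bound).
f(n) ∈ Θ(n^4 · log n)

Compare the terms by growth order. For large n, n^a · (log n)^b dominates n^a' · (log n)^b' iff a > a', or (a = a' and b > b'). Ranking the 3 terms shows the dominant one is 3 · n^4 · log n. Hence f(n) ∈ Θ(n^4 · log n).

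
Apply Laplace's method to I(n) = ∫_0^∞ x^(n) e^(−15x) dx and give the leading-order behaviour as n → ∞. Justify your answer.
I(n) ~ (sqrt(2π·n) / 15) · (n/(15e))^(n)

Write the integrand as exp(n ln x − 15x) and set f(x) = n ln x − 15x. Then f'(x) = n/x − 15 = 0 at x* = n/15, and f''(x*) = −n/x*^2 = −15^2/(n). Laplace's method (interior maximum) gives
  I(n) ~ e^(f(x*)) · sqrt(2π / |f''(x*)|)
        = exp(n ln(n/15) − n) · sqrt(2π · n / 15^2)
        = (n/15)^(n) e^(−n) · sqrt(2π·n) / 15
        = (sqrt(2π·n) / 15) · (n/(15e))^(n).
This matches Γ(n+1)/15^(n+1) with Stirling applied to Γ.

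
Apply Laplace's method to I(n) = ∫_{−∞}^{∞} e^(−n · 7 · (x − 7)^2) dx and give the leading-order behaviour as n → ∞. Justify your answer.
I(n) = sqrt(π/(7n))

Here φ(x) = 7 · (x − 7)^2 has its unique minimum at x* = 7 with φ(x*) = 0 and φ''(x*) = 14. Laplace's method gives
  I(n) ~ e^(−n φ(x*)) · sqrt(2π / (n · φ''(x*))) = sqrt(2π / (14n)) = sqrt(π/(7n)).
This is exact: substituting u = (x − 7)·sqrt(7n) gives I(n) = (1/sqrt(7n)) ∫_{−∞}^{∞} e^(−u^2) du = sqrt(π/(7n)).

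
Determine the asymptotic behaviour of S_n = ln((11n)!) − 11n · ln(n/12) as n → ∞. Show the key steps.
S_n ~ 11n · (ln 132 − 1) + O(ln n)

Stirling: ln((11n)!) = 11n ln(11n) − 11n + O(ln n).
  S_n = 11n ln(11n) − 11n − 11n ln(n/12) + O(ln n)
      = 11n ln(11n) − 11n ln n + 11n ln 12 − 11n + O(ln n)
      = 11n ln 11 + 11n ln 12 − 11n + O(ln n)
      = 11n (ln 132 − 1) + O(ln n).
Numerically ln(132) − 1 ≈ 3.8828.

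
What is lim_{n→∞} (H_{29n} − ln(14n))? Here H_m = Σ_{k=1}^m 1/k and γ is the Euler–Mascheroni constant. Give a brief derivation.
lim = ln(29/14) + γ

By Euler-Maclaurin, H_m = ln m + γ + O(1/m). So
  H_{29n} − ln(14n) = ln(29n) + γ − ln(14n) + O(1/n)
                       = ln(29/14) + γ + O(1/n).
Hence the limit is ln(29/14) + γ.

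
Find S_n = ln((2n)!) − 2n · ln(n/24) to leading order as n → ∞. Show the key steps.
S_n ~ 2n · (ln 48 − 1) + O(ln n)

Stirling: ln((2n)!) = 2n ln(2n) − 2n + O(ln n).
  S_n = 2n ln(2n) − 2n − 2n ln(n/24) + O(ln n)
      = 2n ln(2n) − 2n ln n + 2n ln 24 − 2n + O(ln n)
      = 2n ln 2 + 2n ln 24 − 2n + O(ln n)
      = 2n (ln 48 − 1) + O(ln n).
Numerically ln(48) − 1 ≈ 2.8712.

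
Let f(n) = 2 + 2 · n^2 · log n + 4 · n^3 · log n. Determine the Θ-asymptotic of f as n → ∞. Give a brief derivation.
f(n) ∈ Θ(n^3 · log n)

Compare the terms by growth order. For large n, n^a · (log n)^b dominates n^a' · (log n)^b' iff a > a', or (a = a' and b > b'). Ranking the 3 terms shows the dominant one is 4 · n^3 · log n. Hence f(n) ∈ Θ(n^3 · log n).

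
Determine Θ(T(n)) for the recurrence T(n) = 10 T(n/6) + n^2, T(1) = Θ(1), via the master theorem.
T(n) = Θ(n^2)

log_6 10 ≈ 1.285. f(n) = n^2 dominates n^(log_6 10) since 2 > 1.285, and the regularity condition a·f(n/b) = 10·(n/6)^2 = (10/36)·n^2 ≤ c·f(n) holds with c = 10/36 ≈ 0.278 < 1. So this is Case 3: T(n) = Θ(f(n)) = Θ(n^2).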